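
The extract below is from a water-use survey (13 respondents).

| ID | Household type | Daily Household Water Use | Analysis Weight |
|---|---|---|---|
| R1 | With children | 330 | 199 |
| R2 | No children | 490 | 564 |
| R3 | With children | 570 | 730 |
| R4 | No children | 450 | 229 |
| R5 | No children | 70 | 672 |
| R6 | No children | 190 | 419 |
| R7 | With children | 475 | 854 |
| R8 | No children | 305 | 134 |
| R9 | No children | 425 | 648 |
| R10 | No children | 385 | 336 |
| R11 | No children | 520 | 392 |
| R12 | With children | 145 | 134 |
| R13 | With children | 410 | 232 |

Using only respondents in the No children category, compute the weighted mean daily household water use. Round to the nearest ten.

No children rows: R2, R4, R5, R6, R8, R9, R10, R11
Weighted sum = 490×564 + 450×229 + 70×672 + 190×419 + 305×134 + 425×648 + 385×336 + 520×392
  = 1155530
Sum of weights = 564 + 229 + 672 + 419 + 134 + 648 + 336 + 392 = 3394
Weighted mean = 1155530 / 3394 = 340.46258

340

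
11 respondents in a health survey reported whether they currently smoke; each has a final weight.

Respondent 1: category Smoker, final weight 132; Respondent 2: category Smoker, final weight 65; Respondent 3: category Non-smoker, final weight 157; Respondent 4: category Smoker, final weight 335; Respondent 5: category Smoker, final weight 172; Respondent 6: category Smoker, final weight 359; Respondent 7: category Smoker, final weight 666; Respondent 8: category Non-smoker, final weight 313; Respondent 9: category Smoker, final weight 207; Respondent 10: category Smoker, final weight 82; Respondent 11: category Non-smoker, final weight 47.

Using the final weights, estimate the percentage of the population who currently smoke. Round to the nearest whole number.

Sum of weights for 'Smoker' = 132 + 65 + 335 + 172 + 359 + 666 + 207 + 82 = 2018
Total weight = 132 + 65 + 157 + 335 + 172 + 359 + 666 + 313 + 207 + 82 + 47 = 2535
Weighted proportion = 2018 / 2535 = 0.79605523 → 79.605523%

80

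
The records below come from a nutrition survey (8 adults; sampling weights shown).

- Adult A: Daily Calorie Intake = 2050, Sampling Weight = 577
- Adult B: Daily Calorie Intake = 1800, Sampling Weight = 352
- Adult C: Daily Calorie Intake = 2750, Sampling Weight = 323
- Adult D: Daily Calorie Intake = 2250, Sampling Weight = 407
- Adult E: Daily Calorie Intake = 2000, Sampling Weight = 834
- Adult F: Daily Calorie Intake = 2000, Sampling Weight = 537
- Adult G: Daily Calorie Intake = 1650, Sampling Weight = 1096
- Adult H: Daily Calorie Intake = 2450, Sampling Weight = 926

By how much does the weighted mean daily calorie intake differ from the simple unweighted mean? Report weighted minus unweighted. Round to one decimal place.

Unweighted sum = 2050 + 1800 + 2750 + 2250 + 2000 + 2000 + 1650 + 2450 = 16950
Unweighted mean = 16950 / 8 = 2118.75
Weighted sum = 2050×577 + 1800×352 + 2750×323 + 2250×407 + 2000×834 + 2000×537 + 1650×1096 + 2450×926
  = 10439550
Sum of weights = 577 + 352 + 323 + 407 + 834 + 537 + 1096 + 926 = 5052
Weighted mean = 10439550 / 5052 = 2066.4192
Difference (weighted minus unweighted) = -52.33076

-52.3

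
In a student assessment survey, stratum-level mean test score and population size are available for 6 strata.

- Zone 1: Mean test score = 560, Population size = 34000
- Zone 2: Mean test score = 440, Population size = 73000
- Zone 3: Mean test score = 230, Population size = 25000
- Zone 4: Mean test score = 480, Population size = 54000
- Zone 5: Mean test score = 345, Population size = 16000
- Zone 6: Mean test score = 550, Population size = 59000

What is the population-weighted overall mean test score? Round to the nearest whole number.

463

Σ Nₕ·x̄ₕ = 560×34000 + 440×73000 + 230×25000 + 480×54000 + 345×16000 + 550×59000
  = 19040000 + 32120000 + 5750000 + 25920000 + 5520000 + 32450000 = 120800000
Σ Nₕ = 261000
Overall mean = 120800000 / 261000 = 462.83525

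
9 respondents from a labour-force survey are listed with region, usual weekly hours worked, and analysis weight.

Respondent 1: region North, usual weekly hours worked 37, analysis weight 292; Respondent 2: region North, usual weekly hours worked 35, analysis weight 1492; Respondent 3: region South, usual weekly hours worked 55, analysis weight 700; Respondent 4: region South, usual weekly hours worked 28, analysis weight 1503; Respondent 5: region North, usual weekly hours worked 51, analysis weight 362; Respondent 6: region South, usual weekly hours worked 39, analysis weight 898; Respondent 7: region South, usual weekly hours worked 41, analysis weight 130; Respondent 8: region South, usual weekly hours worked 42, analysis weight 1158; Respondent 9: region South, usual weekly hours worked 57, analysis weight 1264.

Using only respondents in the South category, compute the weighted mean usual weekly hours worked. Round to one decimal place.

42.7

South rows: 3, 4, 6, 7, 8, 9
Weighted sum = 55×700 + 28×1503 + 39×898 + 41×130 + 42×1158 + 57×1264
  = 38500 + 42084 + 35022 + 5330 + 48636 + 72048 = 241620
Sum of weights = 700 + 1503 + 898 + 130 + 1158 + 1264 = 5653
Weighted mean = 241620 / 5653 = 42.741907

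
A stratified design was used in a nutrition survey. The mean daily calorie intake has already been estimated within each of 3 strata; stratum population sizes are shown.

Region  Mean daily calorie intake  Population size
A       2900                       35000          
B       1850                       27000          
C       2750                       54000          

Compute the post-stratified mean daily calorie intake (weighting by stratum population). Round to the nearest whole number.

2586

Σ Nₕ·x̄ₕ = 2900×35000 + 1850×27000 + 2750×54000
  = 299950000
Σ Nₕ = 35000 + 27000 + 54000 = 116000
Overall mean = 299950000 / 116000 = 2585.7759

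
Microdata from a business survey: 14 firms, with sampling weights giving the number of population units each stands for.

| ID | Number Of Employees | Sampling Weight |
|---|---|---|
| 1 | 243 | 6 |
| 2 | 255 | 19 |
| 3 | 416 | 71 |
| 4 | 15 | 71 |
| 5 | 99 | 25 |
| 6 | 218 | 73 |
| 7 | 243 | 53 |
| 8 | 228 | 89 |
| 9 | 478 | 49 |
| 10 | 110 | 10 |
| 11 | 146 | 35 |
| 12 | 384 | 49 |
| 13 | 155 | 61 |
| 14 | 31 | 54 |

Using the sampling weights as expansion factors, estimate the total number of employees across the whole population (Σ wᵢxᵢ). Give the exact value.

148041

Weighted total = 148041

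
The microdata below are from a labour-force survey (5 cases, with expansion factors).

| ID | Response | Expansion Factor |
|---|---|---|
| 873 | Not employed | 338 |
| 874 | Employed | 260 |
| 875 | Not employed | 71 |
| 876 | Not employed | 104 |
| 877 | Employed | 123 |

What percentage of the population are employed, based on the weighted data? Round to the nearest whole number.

43

Sum of weights for 'Employed' = 260 + 123 = 383
Total weight = 896
Weighted proportion = 383 / 896 = 0.42745536 → 42.745536%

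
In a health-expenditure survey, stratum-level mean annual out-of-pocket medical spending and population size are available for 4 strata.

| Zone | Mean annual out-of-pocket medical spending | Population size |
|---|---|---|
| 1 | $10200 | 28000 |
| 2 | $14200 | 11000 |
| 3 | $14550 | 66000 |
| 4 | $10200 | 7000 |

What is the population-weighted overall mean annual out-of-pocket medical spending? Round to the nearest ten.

13160

Σ Nₕ·x̄ₕ = 10200×28000 + 14200×11000 + 14550×66000 + 10200×7000
  = 285600000 + 156200000 + 960300000 + 71400000 = 1473500000
Σ Nₕ = 28000 + 11000 + 66000 + 7000 = 112000
Overall mean = 1473500000 / 112000 = 13156.25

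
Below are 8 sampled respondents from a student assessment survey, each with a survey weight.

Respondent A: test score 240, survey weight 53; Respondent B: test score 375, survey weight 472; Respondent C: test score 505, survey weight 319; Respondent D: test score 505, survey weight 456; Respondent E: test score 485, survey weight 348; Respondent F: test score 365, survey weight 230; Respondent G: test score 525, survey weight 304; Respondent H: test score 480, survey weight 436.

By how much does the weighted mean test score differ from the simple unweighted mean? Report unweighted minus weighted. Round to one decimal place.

Unweighted sum = 240 + 375 + 505 + 505 + 485 + 365 + 525 + 480 = 3480
Unweighted mean = 3480 / 8 = 435
Weighted sum = 240×53 + 375×472 + 505×319 + 505×456 + 485×348 + 365×230 + 525×304 + 480×436
  = 12720 + 177000 + 161095 + 230280 + 168780 + 83950 + 159600 + 209280 = 1202705
Sum of weights = 53 + 472 + 319 + 456 + 348 + 230 + 304 + 436 = 2618
Weighted mean = 1202705 / 2618 = 459.3984
Difference (unweighted minus weighted) = -24.398396

-24.4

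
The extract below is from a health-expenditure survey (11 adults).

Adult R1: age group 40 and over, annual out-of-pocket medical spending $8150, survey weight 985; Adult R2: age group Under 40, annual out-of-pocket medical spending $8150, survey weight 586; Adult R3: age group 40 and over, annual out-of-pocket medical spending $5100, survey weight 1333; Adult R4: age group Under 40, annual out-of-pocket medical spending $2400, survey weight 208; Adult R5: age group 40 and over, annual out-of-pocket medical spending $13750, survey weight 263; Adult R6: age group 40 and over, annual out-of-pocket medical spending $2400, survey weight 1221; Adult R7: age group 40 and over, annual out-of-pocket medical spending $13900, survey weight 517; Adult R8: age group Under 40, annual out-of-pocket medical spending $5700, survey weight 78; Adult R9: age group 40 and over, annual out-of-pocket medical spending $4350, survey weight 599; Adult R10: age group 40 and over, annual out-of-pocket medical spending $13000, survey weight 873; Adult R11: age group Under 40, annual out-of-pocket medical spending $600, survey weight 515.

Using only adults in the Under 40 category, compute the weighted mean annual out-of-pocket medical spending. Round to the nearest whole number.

Under 40 rows: R2, R4, R8, R11
Weighted sum = 8150×586 + 2400×208 + 5700×78 + 600×515
  = 4775900 + 499200 + 444600 + 309000 = 6028700
Sum of weights = 586 + 208 + 78 + 515 = 1387
Weighted mean = 6028700 / 1387 = 4346.5753

4347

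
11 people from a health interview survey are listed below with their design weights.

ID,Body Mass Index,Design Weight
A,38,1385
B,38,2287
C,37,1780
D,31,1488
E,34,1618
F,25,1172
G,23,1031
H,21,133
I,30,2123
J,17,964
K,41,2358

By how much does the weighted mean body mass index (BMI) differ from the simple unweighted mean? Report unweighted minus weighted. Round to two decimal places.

-2.54

Unweighted sum = 38 + 38 + 37 + 31 + 34 + 25 + 23 + 21 + 30 + 17 + 41 = 335
Unweighted mean = 335 / 11 = 30.454545
Weighted sum = 38×1385 + 38×2287 + 37×1780 + 31×1488 + 34×1618 + 25×1172 + 23×1031 + 21×133 + 30×2123 + 17×964 + 41×2358
  = 52630 + 86906 + 65860 + 46128 + 55012 + 29300 + 23713 + 2793 + 63690 + 16388 + 96678 = 539098
Sum of weights = 1385 + 2287 + 1780 + 1488 + 1618 + 1172 + 1031 + 133 + 2123 + 964 + 2358 = 16339
Weighted mean = 539098 / 16339 = 32.994553
Difference (unweighted minus weighted) = -2.5400075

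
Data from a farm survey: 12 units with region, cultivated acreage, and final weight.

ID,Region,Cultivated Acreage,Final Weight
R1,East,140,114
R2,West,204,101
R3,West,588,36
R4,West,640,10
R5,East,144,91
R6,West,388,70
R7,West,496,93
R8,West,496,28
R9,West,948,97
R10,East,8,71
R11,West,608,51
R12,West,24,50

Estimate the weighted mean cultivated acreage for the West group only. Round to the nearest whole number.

484

West rows: R2, R3, R4, R6, R7, R8, R9, R11, R12
Weighted sum = 204×101 + 588×36 + 640×10 + 388×70 + 496×93 + 496×28 + 948×97 + 608×51 + 24×50
  = 20604 + 21168 + 6400 + 27160 + 46128 + 13888 + 91956 + 31008 + 1200 = 259512
Sum of weights = 101 + 36 + 10 + 70 + 93 + 28 + 97 + 51 + 50 = 536
Weighted mean = 259512 / 536 = 484.16418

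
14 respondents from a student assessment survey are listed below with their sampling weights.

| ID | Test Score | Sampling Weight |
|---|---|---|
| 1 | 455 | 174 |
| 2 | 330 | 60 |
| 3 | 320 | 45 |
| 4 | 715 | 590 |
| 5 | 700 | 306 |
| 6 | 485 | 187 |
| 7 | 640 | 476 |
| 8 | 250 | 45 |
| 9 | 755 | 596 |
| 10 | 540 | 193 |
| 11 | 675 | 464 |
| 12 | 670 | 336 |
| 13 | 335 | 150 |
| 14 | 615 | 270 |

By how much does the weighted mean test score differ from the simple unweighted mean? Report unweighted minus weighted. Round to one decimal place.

Unweighted sum = 7485
Unweighted mean = 7485 / 14 = 534.64286
Weighted sum = 2464825
Sum of weights = 3892
Weighted mean = 2464825 / 3892 = 633.3055
Difference (unweighted minus weighted) = -98.662641

-98.7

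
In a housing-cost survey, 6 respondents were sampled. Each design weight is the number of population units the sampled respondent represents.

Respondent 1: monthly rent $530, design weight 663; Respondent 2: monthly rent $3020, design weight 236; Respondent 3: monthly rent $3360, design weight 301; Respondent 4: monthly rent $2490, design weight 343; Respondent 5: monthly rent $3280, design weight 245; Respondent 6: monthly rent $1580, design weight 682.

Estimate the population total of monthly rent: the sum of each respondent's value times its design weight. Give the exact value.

Weighted total = 530×663 + 3020×236 + 3360×301 + 2490×343 + 3280×245 + 1580×682
  = 351390 + 712720 + 1011360 + 854070 + 803600 + 1077560 = 4810700

4810700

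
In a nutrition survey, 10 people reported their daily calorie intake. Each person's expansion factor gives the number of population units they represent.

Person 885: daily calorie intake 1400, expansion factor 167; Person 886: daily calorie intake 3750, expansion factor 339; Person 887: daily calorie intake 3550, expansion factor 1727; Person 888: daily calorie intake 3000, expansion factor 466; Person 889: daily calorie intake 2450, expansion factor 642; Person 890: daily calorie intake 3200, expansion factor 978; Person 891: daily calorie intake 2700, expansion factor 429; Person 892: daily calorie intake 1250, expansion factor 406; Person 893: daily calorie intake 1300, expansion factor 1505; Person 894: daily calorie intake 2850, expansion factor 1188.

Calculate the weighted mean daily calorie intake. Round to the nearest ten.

2640

Weighted sum = 1400×167 + 3750×339 + 3550×1727 + 3000×466 + 2450×642 + 3200×978 + 2700×429 + 1250×406 + 1300×1505 + 2850×1188
  = 233800 + 1271250 + 6130850 + 1398000 + 1572900 + 3129600 + 1158300 + 507500 + 1956500 + 3385800 = 20744500
Sum of weights = 167 + 339 + 1727 + 466 + 642 + 978 + 429 + 406 + 1505 + 1188 = 7847
Weighted mean = 20744500 / 7847 = 2643.6218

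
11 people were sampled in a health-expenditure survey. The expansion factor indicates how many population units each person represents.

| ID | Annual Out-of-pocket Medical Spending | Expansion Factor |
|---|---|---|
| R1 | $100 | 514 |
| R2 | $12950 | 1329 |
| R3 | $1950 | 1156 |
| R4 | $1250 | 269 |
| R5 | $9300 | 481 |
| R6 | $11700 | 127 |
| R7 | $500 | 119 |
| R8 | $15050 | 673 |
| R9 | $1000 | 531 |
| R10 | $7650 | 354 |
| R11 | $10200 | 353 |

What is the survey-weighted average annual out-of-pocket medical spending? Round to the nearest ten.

7250

Weighted sum = 42839450
Sum of weights = 514 + 1329 + 1156 + 269 + 481 + 127 + 119 + 673 + 531 + 354 + 353 = 5906
Weighted mean = 42839450 / 5906 = 7253.5472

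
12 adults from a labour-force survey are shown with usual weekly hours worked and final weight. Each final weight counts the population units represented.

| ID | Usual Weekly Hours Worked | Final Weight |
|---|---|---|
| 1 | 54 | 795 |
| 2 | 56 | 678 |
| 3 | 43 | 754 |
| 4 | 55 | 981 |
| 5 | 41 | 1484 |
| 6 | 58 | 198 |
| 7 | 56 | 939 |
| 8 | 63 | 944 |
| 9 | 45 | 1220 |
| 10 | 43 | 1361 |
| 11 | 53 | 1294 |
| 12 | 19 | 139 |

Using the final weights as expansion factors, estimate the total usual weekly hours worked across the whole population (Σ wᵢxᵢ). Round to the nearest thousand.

Weighted total = 54×795 + 56×678 + 43×754 + 55×981 + 41×1484 + 58×198 + 56×939 + 63×944 + 45×1220 + 43×1361 + 53×1294 + 19×139
  = 42930 + 37968 + 32422 + 53955 + 60844 + 11484 + 52584 + 59472 + 54900 + 58523 + 68582 + 2641 = 536305

536000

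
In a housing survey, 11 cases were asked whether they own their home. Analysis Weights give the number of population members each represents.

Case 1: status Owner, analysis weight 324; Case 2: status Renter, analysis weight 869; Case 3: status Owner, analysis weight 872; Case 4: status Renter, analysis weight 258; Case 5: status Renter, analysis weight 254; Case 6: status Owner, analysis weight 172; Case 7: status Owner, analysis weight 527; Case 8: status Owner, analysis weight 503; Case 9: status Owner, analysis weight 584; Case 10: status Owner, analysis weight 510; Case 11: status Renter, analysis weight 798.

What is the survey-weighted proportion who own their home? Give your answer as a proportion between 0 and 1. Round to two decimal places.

0.62

Sum of weights for 'Owner' = 324 + 872 + 172 + 527 + 503 + 584 + 510 = 3492
Total weight = 324 + 869 + 872 + 258 + 254 + 172 + 527 + 503 + 584 + 510 + 798 = 5671
Weighted proportion = 3492 / 5671 = 0.61576442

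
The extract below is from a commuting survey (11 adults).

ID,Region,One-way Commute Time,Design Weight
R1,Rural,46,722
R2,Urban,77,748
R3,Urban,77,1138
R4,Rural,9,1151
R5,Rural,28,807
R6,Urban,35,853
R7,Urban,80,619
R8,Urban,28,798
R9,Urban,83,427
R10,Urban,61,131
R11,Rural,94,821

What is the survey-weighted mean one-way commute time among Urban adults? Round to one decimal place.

61.6

Urban rows: R2, R3, R6, R7, R8, R9, R10
Weighted sum = 77×748 + 77×1138 + 35×853 + 80×619 + 28×798 + 83×427 + 61×131
  = 290373
Sum of weights = 748 + 1138 + 853 + 619 + 798 + 427 + 131 = 4714
Weighted mean = 290373 / 4714 = 61.598006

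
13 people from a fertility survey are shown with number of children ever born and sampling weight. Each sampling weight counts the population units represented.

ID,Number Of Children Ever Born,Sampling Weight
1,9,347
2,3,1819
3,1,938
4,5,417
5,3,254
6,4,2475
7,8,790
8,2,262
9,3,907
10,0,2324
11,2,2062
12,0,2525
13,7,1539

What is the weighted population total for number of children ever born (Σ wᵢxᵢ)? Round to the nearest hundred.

Weighted total = 46727

46700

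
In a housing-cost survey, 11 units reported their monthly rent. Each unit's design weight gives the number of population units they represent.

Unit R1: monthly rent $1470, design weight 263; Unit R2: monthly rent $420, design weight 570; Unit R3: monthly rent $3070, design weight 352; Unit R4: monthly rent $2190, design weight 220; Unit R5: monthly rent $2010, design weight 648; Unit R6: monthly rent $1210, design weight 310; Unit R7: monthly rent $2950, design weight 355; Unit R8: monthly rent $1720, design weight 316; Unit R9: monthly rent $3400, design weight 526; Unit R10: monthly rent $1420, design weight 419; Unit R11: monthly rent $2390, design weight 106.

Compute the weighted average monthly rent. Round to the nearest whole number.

Weighted sum = 1470×263 + 420×570 + 3070×352 + 2190×220 + 2010×648 + 1210×310 + 2950×355 + 1720×316 + 3400×526 + 1420×419 + 2390×106
  = 8093520
Sum of weights = 263 + 570 + 352 + 220 + 648 + 310 + 355 + 316 + 526 + 419 + 106 = 4085
Weighted mean = 8093520 / 4085 = 1981.2778

1981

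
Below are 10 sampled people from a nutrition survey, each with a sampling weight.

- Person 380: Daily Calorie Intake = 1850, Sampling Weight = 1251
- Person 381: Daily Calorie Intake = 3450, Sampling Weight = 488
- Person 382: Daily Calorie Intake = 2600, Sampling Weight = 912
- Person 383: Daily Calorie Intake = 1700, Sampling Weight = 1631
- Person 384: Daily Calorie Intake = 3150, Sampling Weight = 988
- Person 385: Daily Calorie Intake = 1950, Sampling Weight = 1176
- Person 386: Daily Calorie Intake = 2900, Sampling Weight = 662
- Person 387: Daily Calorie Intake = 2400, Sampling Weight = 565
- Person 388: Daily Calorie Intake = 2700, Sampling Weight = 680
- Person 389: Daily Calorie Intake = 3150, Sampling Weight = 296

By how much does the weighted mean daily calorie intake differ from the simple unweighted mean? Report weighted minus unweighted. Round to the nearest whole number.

Unweighted sum = 1850 + 3450 + 2600 + 1700 + 3150 + 1950 + 2900 + 2400 + 2700 + 3150 = 25850
Unweighted mean = 25850 / 10 = 2585
Weighted sum = 1850×1251 + 3450×488 + 2600×912 + 1700×1631 + 3150×988 + 1950×1176 + 2900×662 + 2400×565 + 2700×680 + 3150×296
  = 20591450
Sum of weights = 1251 + 488 + 912 + 1631 + 988 + 1176 + 662 + 565 + 680 + 296 = 8649
Weighted mean = 20591450 / 8649 = 2380.7897
Difference (weighted minus unweighted) = -204.21031

-204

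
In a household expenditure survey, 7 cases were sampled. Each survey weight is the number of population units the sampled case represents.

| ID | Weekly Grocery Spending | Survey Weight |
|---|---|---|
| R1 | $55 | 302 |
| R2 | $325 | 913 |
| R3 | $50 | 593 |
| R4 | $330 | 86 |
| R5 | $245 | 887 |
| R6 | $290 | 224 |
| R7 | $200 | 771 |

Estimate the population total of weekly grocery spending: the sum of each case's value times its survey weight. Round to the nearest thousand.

808000

Weighted total = 55×302 + 325×913 + 50×593 + 330×86 + 245×887 + 290×224 + 200×771
  = 16610 + 296725 + 29650 + 28380 + 217315 + 64960 + 154200 = 807840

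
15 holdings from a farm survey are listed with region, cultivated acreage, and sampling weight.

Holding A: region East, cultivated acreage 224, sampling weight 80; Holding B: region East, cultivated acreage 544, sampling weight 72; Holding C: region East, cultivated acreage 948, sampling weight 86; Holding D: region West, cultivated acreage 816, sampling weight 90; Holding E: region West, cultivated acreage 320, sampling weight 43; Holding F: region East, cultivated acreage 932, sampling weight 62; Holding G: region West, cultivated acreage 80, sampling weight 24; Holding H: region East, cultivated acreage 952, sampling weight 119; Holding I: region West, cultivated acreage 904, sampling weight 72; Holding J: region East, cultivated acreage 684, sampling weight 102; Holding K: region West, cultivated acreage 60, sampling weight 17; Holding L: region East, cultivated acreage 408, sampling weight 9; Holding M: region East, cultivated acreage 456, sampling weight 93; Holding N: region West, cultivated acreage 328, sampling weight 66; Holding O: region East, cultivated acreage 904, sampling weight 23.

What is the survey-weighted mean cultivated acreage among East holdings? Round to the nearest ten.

690

East rows: A, B, C, F, H, J, L, M, O
Weighted sum = 224×80 + 544×72 + 948×86 + 932×62 + 952×119 + 684×102 + 408×9 + 456×93 + 904×23
  = 446328
Sum of weights = 80 + 72 + 86 + 62 + 119 + 102 + 9 + 93 + 23 = 646
Weighted mean = 446328 / 646 = 690.91022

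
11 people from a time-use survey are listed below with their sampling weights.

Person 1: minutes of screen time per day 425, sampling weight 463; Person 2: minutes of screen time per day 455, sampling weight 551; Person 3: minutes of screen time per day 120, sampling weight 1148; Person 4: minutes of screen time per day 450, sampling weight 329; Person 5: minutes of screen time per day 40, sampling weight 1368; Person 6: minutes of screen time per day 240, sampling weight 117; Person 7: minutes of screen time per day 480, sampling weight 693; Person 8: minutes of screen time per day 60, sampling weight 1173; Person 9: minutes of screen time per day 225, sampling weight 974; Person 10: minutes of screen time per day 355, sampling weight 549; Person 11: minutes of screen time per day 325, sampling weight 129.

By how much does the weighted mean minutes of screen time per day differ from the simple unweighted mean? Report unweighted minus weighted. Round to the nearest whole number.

Unweighted sum = 425 + 455 + 120 + 450 + 40 + 240 + 480 + 60 + 225 + 355 + 325 = 3175
Unweighted mean = 3175 / 11 = 288.63636
Weighted sum = 425×463 + 455×551 + 120×1148 + 450×329 + 40×1368 + 240×117 + 480×693 + 60×1173 + 225×974 + 355×549 + 325×129
  = 1675080
Sum of weights = 463 + 551 + 1148 + 329 + 1368 + 117 + 693 + 1173 + 974 + 549 + 129 = 7494
Weighted mean = 1675080 / 7494 = 223.52282
Difference (unweighted minus weighted) = 65.113545

65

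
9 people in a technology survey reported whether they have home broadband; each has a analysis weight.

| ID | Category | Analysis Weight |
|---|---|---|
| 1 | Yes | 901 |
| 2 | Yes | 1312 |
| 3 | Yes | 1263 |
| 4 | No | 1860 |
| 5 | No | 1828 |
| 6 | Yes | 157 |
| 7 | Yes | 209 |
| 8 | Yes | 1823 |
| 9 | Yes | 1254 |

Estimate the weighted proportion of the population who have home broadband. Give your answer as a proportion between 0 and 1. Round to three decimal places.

Sum of weights for 'Yes' = 901 + 1312 + 1263 + 157 + 209 + 1823 + 1254 = 6919
Total weight = 901 + 1312 + 1263 + 1860 + 1828 + 157 + 209 + 1823 + 1254 = 10607
Weighted proportion = 6919 / 10607 = 0.65230508

0.652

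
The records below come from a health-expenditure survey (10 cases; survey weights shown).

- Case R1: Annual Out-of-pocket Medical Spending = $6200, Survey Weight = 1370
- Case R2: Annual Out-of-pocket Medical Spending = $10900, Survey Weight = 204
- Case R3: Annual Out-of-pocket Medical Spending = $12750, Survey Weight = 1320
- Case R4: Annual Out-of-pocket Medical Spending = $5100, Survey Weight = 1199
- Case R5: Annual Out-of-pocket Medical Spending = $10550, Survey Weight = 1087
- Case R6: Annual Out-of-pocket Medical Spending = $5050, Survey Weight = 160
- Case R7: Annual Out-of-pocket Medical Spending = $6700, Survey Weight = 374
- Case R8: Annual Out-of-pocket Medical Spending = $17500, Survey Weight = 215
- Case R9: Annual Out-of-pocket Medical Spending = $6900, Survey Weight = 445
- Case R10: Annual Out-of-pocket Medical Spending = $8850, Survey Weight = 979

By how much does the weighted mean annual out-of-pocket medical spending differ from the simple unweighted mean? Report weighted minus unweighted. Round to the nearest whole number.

Unweighted sum = 6200 + 10900 + 12750 + 5100 + 10550 + 5050 + 6700 + 17500 + 6900 + 8850 = 90500
Unweighted mean = 90500 / 10 = 9050
Weighted sum = 6200×1370 + 10900×204 + 12750×1320 + 5100×1199 + 10550×1087 + 5050×160 + 6700×374 + 17500×215 + 6900×445 + 8850×979
  = 63941300
Sum of weights = 1370 + 204 + 1320 + 1199 + 1087 + 160 + 374 + 215 + 445 + 979 = 7353
Weighted mean = 63941300 / 7353 = 8695.9472
Difference (weighted minus unweighted) = -354.05277

-354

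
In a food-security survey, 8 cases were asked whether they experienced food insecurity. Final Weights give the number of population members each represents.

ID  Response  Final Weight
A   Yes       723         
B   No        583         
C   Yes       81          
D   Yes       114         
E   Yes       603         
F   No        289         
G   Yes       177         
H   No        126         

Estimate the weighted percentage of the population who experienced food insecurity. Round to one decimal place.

Sum of weights for 'Yes' = 723 + 81 + 114 + 603 + 177 = 1698
Total weight = 723 + 583 + 81 + 114 + 603 + 289 + 177 + 126 = 2696
Weighted proportion = 1698 / 2696 = 0.62982196 → 62.982196%

63.0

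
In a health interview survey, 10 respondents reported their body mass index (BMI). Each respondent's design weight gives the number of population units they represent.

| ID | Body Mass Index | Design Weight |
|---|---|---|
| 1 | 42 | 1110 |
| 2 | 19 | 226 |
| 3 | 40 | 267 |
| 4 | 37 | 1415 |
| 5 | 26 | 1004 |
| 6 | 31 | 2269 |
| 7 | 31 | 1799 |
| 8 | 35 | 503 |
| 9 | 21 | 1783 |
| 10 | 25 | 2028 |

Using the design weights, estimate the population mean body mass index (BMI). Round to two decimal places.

Weighted sum = 42×1110 + 19×226 + 40×267 + 37×1415 + 26×1004 + 31×2269 + 31×1799 + 35×503 + 21×1783 + 25×2028
  = 46620 + 4294 + 10680 + 52355 + 26104 + 70339 + 55769 + 17605 + 37443 + 50700 = 371909
Sum of weights = 1110 + 226 + 267 + 1415 + 1004 + 2269 + 1799 + 503 + 1783 + 2028 = 12404
Weighted mean = 371909 / 12404 = 29.982989

29.98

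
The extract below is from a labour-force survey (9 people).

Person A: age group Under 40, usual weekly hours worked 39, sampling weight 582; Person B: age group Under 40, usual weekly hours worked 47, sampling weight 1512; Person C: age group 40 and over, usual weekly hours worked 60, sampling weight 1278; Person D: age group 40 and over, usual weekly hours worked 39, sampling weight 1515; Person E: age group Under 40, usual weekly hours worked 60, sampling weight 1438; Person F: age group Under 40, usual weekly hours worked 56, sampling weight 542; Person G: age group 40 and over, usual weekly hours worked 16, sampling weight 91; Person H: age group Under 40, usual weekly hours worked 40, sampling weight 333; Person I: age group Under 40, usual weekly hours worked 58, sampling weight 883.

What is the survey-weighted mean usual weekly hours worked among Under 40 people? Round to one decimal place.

52.0

Under 40 rows: A, B, E, F, H, I
Weighted sum = 39×582 + 47×1512 + 60×1438 + 56×542 + 40×333 + 58×883
  = 274928
Sum of weights = 582 + 1512 + 1438 + 542 + 333 + 883 = 5290
Weighted mean = 274928 / 5290 = 51.971267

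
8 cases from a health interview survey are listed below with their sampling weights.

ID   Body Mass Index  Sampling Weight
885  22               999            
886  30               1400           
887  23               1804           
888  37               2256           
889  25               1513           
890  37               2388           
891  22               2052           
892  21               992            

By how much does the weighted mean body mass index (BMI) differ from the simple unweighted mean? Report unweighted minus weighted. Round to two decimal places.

Unweighted sum = 22 + 30 + 23 + 37 + 25 + 37 + 22 + 21 = 217
Unweighted mean = 217 / 8 = 27.125
Weighted sum = 22×999 + 30×1400 + 23×1804 + 37×2256 + 25×1513 + 37×2388 + 22×2052 + 21×992
  = 381099
Sum of weights = 999 + 1400 + 1804 + 2256 + 1513 + 2388 + 2052 + 992 = 13404
Weighted mean = 381099 / 13404 = 28.431737
Difference (unweighted minus weighted) = -1.3067368

-1.31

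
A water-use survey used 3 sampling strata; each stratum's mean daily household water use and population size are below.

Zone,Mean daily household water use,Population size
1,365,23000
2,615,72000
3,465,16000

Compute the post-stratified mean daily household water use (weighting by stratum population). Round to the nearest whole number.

Σ Nₕ·x̄ₕ = 365×23000 + 615×72000 + 465×16000
  = 8395000 + 44280000 + 7440000 = 60115000
Σ Nₕ = 23000 + 72000 + 16000 = 111000
Overall mean = 60115000 / 111000 = 541.57658

542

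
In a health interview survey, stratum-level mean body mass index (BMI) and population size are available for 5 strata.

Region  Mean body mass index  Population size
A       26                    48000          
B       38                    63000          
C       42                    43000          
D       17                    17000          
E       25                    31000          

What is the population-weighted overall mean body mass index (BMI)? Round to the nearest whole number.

32

Σ Nₕ·x̄ₕ = 26×48000 + 38×63000 + 42×43000 + 17×17000 + 25×31000
  = 1248000 + 2394000 + 1806000 + 289000 + 775000 = 6512000
Σ Nₕ = 48000 + 63000 + 43000 + 17000 + 31000 = 202000
Overall mean = 6512000 / 202000 = 32.237624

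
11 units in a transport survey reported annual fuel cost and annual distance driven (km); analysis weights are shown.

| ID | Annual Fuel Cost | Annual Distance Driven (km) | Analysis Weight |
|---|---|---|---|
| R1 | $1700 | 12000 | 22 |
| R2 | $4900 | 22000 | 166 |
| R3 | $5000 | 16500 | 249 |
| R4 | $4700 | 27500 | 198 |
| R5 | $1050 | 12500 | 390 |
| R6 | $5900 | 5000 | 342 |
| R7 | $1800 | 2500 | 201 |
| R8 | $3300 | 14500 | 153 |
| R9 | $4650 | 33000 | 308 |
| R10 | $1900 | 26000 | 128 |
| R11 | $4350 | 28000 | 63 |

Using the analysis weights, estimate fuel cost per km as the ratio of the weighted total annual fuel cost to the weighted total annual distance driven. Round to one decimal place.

Σ wᵢ·y = 8269850
Σ wᵢ·x = 12000×22 + 22000×166 + 16500×249 + 27500×198 + 12500×390 + 5000×342 + 2500×201 + 14500×153 + 33000×308 + 26000×128 + 28000×63
  = 264000 + 3652000 + 4108500 + 5445000 + 4875000 + 1710000 + 502500 + 2218500 + 10164000 + 3328000 + 1764000 = 38031500
Ratio = 8269850 / 38031500 = 0.21744738

0.2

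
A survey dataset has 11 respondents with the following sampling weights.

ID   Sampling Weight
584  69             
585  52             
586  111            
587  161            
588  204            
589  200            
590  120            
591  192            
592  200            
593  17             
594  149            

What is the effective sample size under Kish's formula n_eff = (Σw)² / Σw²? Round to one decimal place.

9.0

Σ wᵢ = 69 + 52 + 111 + 161 + 204 + 200 + 120 + 192 + 200 + 17 + 149 = 1475
Σ wᵢ² = 241077
n_eff = 1475² / 241077 = 2175625 / 241077 = 9.0246062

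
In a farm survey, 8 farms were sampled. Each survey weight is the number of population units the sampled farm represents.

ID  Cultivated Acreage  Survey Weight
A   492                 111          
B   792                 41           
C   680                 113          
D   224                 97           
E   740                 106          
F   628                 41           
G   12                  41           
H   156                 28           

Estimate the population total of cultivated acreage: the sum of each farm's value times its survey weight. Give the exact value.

294700

Weighted total = 294700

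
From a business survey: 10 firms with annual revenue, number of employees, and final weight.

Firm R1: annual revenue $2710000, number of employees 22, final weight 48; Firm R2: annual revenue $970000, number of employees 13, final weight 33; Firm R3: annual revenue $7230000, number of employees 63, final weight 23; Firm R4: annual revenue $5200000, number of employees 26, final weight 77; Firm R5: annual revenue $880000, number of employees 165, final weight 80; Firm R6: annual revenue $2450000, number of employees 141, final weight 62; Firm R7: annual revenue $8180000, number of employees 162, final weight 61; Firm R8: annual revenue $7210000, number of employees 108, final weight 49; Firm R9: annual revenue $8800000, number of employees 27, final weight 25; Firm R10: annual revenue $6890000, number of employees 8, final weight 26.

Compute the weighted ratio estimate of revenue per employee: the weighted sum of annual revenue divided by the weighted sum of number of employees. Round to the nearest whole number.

Σ wᵢ·y = 2710000×48 + 970000×33 + 7230000×23 + 5200000×77 + 880000×80 + 2450000×62 + 8180000×61 + 7210000×49 + 8800000×25 + 6890000×26
  = 130080000 + 32010000 + 166290000 + 400400000 + 70400000 + 151900000 + 498980000 + 353290000 + 220000000 + 179140000 = 2202490000
Σ wᵢ·x = 42935
Ratio = 2202490000 / 42935 = 51298.242

51298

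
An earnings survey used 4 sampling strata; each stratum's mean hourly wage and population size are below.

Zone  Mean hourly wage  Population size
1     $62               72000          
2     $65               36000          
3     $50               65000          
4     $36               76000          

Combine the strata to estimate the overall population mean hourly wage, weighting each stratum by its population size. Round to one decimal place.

Σ Nₕ·x̄ₕ = 62×72000 + 65×36000 + 50×65000 + 36×76000
  = 4464000 + 2340000 + 3250000 + 2736000 = 12790000
Σ Nₕ = 72000 + 36000 + 65000 + 76000 = 249000
Overall mean = 12790000 / 249000 = 51.365462

51.4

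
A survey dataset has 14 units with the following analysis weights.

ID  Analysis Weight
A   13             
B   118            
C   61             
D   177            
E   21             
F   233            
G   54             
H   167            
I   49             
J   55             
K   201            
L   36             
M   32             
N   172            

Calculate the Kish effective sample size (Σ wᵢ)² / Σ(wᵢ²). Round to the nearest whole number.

Σ wᵢ = 1389
Σ wᵢ² = 212409
n_eff = 1389² / 212409 = 1929321 / 212409 = 9.0830473

9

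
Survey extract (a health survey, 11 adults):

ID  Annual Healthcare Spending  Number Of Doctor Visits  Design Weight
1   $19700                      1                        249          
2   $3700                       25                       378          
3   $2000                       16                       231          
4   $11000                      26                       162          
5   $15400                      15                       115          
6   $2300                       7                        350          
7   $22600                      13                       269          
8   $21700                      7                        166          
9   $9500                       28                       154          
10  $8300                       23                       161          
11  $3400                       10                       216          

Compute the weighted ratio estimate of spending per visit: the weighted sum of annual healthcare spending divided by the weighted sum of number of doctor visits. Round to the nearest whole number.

Σ wᵢ·y = 19700×249 + 3700×378 + 2000×231 + 11000×162 + 15400×115 + 2300×350 + 22600×269 + 21700×166 + 9500×154 + 8300×161 + 3400×216
  = 4905300 + 1398600 + 462000 + 1782000 + 1771000 + 805000 + 6079400 + 3602200 + 1463000 + 1336300 + 734400 = 24339200
Σ wᵢ·x = 1×249 + 25×378 + 16×231 + 26×162 + 15×115 + 7×350 + 13×269 + 7×166 + 28×154 + 23×161 + 10×216
  = 249 + 9450 + 3696 + 4212 + 1725 + 2450 + 3497 + 1162 + 4312 + 3703 + 2160 = 36616
Ratio = 24339200 / 36616 = 664.71488

665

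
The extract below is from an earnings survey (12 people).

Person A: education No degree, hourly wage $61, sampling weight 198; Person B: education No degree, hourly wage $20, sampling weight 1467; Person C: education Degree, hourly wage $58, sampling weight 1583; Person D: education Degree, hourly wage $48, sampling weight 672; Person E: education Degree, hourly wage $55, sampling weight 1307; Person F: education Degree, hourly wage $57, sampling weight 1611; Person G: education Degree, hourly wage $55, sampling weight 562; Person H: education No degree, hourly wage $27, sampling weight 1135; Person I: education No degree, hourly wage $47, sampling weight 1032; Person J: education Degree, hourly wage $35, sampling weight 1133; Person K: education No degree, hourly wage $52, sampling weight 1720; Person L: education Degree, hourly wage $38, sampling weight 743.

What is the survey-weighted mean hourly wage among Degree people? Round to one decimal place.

Degree rows: C, D, E, F, G, J, L
Weighted sum = 58×1583 + 48×672 + 55×1307 + 57×1611 + 55×562 + 35×1133 + 38×743
  = 91814 + 32256 + 71885 + 91827 + 30910 + 39655 + 28234 = 386581
Sum of weights = 1583 + 672 + 1307 + 1611 + 562 + 1133 + 743 = 7611
Weighted mean = 386581 / 7611 = 50.792406

50.8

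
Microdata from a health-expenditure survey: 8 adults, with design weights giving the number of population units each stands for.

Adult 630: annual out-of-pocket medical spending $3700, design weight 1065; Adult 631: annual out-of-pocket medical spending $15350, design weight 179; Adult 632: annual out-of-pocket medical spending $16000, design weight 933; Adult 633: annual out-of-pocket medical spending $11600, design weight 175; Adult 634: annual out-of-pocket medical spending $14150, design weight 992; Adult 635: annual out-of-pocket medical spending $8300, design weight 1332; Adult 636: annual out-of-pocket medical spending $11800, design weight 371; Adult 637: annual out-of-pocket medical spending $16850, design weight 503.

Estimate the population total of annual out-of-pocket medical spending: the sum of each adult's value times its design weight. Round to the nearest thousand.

61592000

Weighted total = 3700×1065 + 15350×179 + 16000×933 + 11600×175 + 14150×992 + 8300×1332 + 11800×371 + 16850×503
  = 3940500 + 2747650 + 14928000 + 2030000 + 14036800 + 11055600 + 4377800 + 8475550 = 61591900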